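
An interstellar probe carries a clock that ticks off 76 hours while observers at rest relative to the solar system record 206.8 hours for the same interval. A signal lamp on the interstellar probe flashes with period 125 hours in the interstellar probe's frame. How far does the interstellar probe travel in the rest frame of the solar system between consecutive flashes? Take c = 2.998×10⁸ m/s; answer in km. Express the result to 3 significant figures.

3.41×10^11 km

γ = Δt/Δτ = 206.8/76 = 2.72105.
β = √(1 − 1/γ²) = 0.93002. Lab-frame period = γτ = 2.72105×125 hours = 340.13 hours. Distance = βc × γτ = 0.93002 × 2.998×10⁸ m/s × 1224468 s = 3.4141×10^14 m = 3.41×10^11 km.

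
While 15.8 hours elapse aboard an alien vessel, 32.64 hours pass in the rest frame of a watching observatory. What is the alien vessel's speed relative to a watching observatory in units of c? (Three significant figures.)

γ = Δt/Δτ = 32.64/15.8 = 2.0658.
β = √(1 − 1/γ²) = √(1 − 0.234328) = √0.765672 = 0.875.

0.875c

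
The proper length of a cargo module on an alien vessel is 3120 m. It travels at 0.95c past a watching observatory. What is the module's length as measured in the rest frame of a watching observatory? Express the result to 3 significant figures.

γ = 1/√(1 − β²) = 1/√(1 − 0.9025) = 1/√0.0975 = 1/0.31225 = 3.2026.
Length contraction: L = L₀/γ = 3120/3.2026 = 974 m.

974 m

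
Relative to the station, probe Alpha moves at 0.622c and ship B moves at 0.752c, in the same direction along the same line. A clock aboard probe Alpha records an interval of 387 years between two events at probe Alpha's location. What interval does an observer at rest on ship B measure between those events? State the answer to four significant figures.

399.1 years

Transform probe Alpha's velocity into ship B's frame: (0.622 − 0.752)/(1 − 0.622·0.752) = −0.13/0.532256, so the relative speed is 0.24424c.
At |u| = 0.24424c, γ = (1 − 0.0596532)^(−1/2) = 1.0312.
Probe Alpha's interval is proper; time dilation gives Δt_B = γΔτ = 1.0312 × 387 years = 399.1 years.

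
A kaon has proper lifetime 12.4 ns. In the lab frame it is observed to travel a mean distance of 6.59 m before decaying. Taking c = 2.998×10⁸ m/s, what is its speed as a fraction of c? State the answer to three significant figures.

0.871c

Lab distance = (lab lifetime)·v = γτ·βc, so βγ = d/(cτ) = 6.590/(2.998×10⁸ × 1.240×10^-8) = 1.7727.
With βγ = 1.7727: γ² = 1 + (βγ)² = 4.14247, and β = (βγ)/γ = 1.7727/2.03531 = 0.871.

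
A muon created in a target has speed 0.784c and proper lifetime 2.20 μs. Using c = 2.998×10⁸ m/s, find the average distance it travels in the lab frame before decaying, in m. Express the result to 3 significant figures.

Lorentz factor: γ = (1 − 0.614656)^(−1/2) = 1.6109.
Lab-frame lifetime: Δt = γτ = 1.6109 × 2.20 μs = 3.544 μs.
Distance: d = vΔt = 0.784 × 2.998×10⁸ m/s × 3.5440×10^-6 s = 833 m.

833 m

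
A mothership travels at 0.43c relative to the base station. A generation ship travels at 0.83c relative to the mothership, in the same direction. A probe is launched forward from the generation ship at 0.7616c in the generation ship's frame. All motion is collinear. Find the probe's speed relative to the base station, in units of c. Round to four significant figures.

0.9900c

First combine the probe and generation ship (S''→S'): u₁ = (0.7616 + 0.83)/(1 + 0.7616×0.83) = 1.5916/1.632128 = 0.97517.
Then combine with the mothership (S'→S): u = (0.97517 + 0.43)/(1 + 0.97517×0.43) = 1.40517/1.4193231 = 0.99003.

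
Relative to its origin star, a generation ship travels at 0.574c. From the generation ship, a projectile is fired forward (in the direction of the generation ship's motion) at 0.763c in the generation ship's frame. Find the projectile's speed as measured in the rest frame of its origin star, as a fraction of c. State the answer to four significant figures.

Relativistic velocity addition: u = (u' + v)/(1 + u'v/c²), with u' = 0.763c and v = 0.574c.
Numerator: 0.763 + 0.574 = 1.337. Denominator: 1 + (0.763)(0.574) = 1.437962.
u = 1.337/1.437962 = 0.92979, so the speed is 0.9298c.

0.9298c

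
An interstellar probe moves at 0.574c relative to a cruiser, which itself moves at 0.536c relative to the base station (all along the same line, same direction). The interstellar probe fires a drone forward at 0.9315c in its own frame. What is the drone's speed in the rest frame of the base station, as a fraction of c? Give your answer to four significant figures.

0.9942c

Compose velocities in two stages. Stage 1 (into S'): u₁ = (0.9315+0.574)/(1+0.9315×0.574) = 0.98099.
Stage 2 (into S): u = (0.98099+0.536)/(1+0.98099×0.536) = 0.99422, so the speed is 0.9942c.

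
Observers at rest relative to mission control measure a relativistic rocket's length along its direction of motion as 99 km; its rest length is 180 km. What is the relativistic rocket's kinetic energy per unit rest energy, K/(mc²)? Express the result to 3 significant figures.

0.818

Length contraction gives γ = L₀/L = 180/99 = 1.81818.
K/(mc²) = γ − 1 = 1.81818 − 1 = 0.818.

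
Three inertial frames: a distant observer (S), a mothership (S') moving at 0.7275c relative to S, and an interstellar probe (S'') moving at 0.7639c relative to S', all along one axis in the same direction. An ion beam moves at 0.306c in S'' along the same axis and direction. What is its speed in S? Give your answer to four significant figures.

0.9778c

Apply u = (u'+v)/(1+u'v) twice. Ion beam in the mothership frame: (0.306+0.7639)/(1+0.306·0.7639) = 1.0699/1.2337534 = 0.86719c.
That velocity, transformed to the rest frame of a distant observer: (0.86719+0.7275)/(1+0.86719·0.7275) = 1.59469/1.630880725 = 0.97781c.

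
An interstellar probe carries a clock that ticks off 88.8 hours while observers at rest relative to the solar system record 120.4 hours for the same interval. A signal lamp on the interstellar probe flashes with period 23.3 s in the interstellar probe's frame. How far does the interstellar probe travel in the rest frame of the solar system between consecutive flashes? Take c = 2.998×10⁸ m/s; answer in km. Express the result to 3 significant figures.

6.40×10^6 km

The time-dilation ratio gives γ = 120.4/88.8 = 1.35586.
β = √(1 − 1/γ²) = 0.6753. Lab-frame period = γτ = 1.35586×23.3 s = 31.592 s. Distance = βc × γτ = 0.6753 × 2.998×10⁸ m/s × 31.592 s = 6.3960×10^9 m = 6.40×10^6 km.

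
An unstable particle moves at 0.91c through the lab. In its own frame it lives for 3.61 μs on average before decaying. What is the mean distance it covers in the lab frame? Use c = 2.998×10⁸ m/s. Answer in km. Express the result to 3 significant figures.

γ = 1/√(1 − β²) = 1/√(1 − 0.8281) = 1/√0.1719 = 1/0.414608 = 2.4119.
Lab-frame lifetime: Δt = γτ = 2.4119 × 3.61 μs = 8.707 μs.
Distance: d = vΔt = 0.91 × 2.998×10⁸ m/s × 8.7070×10^-6 s = 2380 m = 2.38 km.

2.38 km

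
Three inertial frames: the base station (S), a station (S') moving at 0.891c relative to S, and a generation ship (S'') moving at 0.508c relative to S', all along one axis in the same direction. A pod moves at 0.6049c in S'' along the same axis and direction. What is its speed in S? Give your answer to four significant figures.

First combine the pod and generation ship (S''→S'): u₁ = (0.6049 + 0.508)/(1 + 0.6049×0.508) = 1.1129/1.3072892 = 0.8513.
Then combine with the station (S'→S): u = (0.8513 + 0.891)/(1 + 0.8513×0.891) = 1.7423/1.7585083 = 0.99078.

0.9908c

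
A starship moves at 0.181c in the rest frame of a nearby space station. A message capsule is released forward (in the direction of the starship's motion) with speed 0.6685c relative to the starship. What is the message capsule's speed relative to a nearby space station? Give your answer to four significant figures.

In units of c, u = (u' + v)/(1 + u'v) with u' = 0.6685 and v = 0.181.
Numerator: 0.6685 + 0.181 = 0.8495. Denominator: 1 + (0.6685)(0.181) = 1.1209985.
u = 0.8495/1.1209985 = 0.75781, so the speed is 0.7578c.

0.7578c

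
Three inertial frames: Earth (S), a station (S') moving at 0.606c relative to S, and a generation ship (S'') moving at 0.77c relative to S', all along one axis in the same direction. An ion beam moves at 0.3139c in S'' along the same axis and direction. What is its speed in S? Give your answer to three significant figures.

First combine the ion beam and generation ship (S''→S'): u₁ = (0.3139 + 0.77)/(1 + 0.3139×0.77) = 1.0839/1.241703 = 0.87291.
Then combine with the station (S'→S): u = (0.87291 + 0.606)/(1 + 0.87291×0.606) = 1.47891/1.52898346 = 0.96725.

0.967c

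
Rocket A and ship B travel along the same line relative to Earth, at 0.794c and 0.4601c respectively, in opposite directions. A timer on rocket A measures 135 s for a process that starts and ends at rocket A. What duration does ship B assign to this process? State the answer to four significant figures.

Transform rocket A's velocity into ship B's frame: (0.794 + 0.4601)/(1 + 0.794·0.4601) = 1.2541/1.3653194, so the relative speed is 0.91854c.
At |u| = 0.91854c, γ = (1 − 0.843716)^(−1/2) = 2.5295.
Rocket A's interval is proper; time dilation gives Δt_B = γΔτ = 2.5295 × 135 s = 341.5 s.

341.5 s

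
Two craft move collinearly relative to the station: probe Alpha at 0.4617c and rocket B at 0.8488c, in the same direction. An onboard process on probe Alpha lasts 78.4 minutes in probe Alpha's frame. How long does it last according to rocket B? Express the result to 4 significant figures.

101.7 minutes

Speed of probe Alpha in rocket B's frame: u = (v_A − v_B)/(1 − v_A v_B/c²) = (0.4617 − 0.8488)/(1 − 0.4617×0.8488) = −0.3871/0.60810904 = −0.63656; |u| = 0.63656c.
At |u| = 0.63656c, γ = (1 − 0.405209)^(−1/2) = 1.2966.
The clock on probe Alpha records proper time, so rocket B measures Δt = γΔτ = 1.2966 × 78.4 = 101.7 minutes.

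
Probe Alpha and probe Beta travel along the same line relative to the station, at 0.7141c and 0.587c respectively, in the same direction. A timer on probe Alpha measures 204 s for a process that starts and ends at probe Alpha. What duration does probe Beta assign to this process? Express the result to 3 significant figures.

209 s

The velocity of probe Alpha relative to probe Beta is (0.7141 − 0.587)c / (1 − 0.7141×0.587) = 0.21883c; relative speed 0.21883c.
At |u| = 0.21883c, γ = (1 − 0.0478866)^(−1/2) = 1.0248.
Probe Alpha's interval is proper; time dilation gives Δt_B = γΔτ = 1.0248 × 204 s = 209 s.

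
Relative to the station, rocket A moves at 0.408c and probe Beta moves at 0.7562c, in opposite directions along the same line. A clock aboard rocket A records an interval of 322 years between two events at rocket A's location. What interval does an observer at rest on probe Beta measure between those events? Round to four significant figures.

705.3 years

Speed of rocket A in probe Beta's frame: u = (v_A + v_B)/(1 + v_A v_B/c²) = (0.408 + 0.7562)/(1 + 0.408×0.7562) = 1.1642/1.3085296 = 0.8897; |u| = 0.8897c.
γ for this relative speed: γ = 1/√(1 − 0.791566) = 2.1904.
The clock on rocket A records proper time, so probe Beta measures Δt = γΔτ = 2.1904 × 322 = 705.3 years.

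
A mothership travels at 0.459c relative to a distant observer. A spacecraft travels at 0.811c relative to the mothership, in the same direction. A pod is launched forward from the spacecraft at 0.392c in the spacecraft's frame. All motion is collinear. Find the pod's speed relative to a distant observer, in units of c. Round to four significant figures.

Compose velocities in two stages. Stage 1 (into S'): u₁ = (0.392+0.811)/(1+0.392×0.811) = 0.91281.
Stage 2 (into S): u = (0.91281+0.459)/(1+0.91281×0.459) = 0.96676, so the speed is 0.9668c.

0.9668c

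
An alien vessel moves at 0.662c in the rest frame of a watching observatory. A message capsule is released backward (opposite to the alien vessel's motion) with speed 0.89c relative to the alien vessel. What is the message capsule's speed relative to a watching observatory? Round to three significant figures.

In units of c, u = (u' + v)/(1 + u'v) with u' = −0.89 and v = 0.662.
Numerator: −0.89 + 0.662 = −0.228. Denominator: 1 + (−0.89)(0.662) = 0.41082.
u = −0.228/0.41082 = −0.55499, so the speed is 0.555c.

0.555c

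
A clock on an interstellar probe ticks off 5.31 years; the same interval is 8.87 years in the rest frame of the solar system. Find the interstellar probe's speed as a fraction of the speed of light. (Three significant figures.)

γ = Δt/Δτ = 8.87/5.31 = 1.6704.
β = √(1 − 1/γ²) = √(1 − 0.358393) = √0.641607 = 0.801.

0.801c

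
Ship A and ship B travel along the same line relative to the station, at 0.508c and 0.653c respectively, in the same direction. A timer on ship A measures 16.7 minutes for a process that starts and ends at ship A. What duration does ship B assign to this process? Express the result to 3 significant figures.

Speed of ship A in ship B's frame: u = (v_A − v_B)/(1 − v_A v_B/c²) = (0.508 − 0.653)/(1 − 0.508×0.653) = −0.145/0.668276 = −0.21698; |u| = 0.21698c.
At |u| = 0.21698c, γ = (1 − 0.0470803)^(−1/2) = 1.0244.
The clock on ship A records proper time, so ship B measures Δt = γΔτ = 1.0244 × 16.7 = 17.1 minutes.

17.1 minutes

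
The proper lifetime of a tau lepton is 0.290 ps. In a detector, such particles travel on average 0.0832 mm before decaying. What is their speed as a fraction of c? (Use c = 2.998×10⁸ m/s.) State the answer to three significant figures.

0.691c

Let x = d/(cτ) = 8.320×10^-5 m / (2.998×10⁸ m/s × 2.900×10^-13 s) = 0.95696. Since d = βγcτ, x = βγ = β/√(1−β²).
Solving: β² = x²/(1+x²) = 0.915772/1.915772 = 0.478017, so β = 0.691.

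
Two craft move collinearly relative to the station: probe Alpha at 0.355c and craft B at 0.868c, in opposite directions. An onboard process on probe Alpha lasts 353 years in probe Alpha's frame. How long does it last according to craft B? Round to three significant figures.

995 years

The velocity of probe Alpha relative to craft B is (0.355 + 0.868)c / (1 + 0.355×0.868) = 0.93492c; relative speed 0.93492c.
At |u| = 0.93492c, γ = (1 − 0.874075)^(−1/2) = 2.818.
The clock on probe Alpha records proper time, so craft B measures Δt = γΔτ = 2.818 × 353 = 995 years.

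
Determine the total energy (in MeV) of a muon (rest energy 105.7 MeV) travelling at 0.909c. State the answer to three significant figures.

β² = 0.826281, so γ = 1/√0.173719 = 2.3993.
Total energy: E = γmc² = 2.3993 × 105.7 MeV = 254 MeV.

254 MeV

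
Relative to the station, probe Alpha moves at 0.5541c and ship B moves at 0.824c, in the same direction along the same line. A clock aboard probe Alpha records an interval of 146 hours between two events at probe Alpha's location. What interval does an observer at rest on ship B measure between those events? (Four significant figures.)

168.2 hours

Transform probe Alpha's velocity into ship B's frame: (0.5541 − 0.824)/(1 − 0.5541·0.824) = −0.2699/0.5434216, so the relative speed is 0.49667c.
At |u| = 0.49667c, γ = (1 − 0.246681)^(−1/2) = 1.1522.
Probe Alpha's interval is proper; time dilation gives Δt_B = γΔτ = 1.1522 × 146 hours = 168.2 hours.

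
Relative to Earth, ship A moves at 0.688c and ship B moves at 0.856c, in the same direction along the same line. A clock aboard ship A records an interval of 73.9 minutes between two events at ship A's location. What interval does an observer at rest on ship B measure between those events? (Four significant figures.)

80.97 minutes

The velocity of ship A relative to ship B is (0.688 − 0.856)c / (1 − 0.688×0.856) = −0.40869c; relative speed 0.40869c.
At |u| = 0.40869c, γ = (1 − 0.167028)^(−1/2) = 1.0957.
The clock on ship A records proper time, so ship B measures Δt = γΔτ = 1.0957 × 73.9 = 80.97 minutes.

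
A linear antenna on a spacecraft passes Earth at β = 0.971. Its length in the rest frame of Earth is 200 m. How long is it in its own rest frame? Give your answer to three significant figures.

γ = 1/√(1 − β²) = 1/√(1 − 0.942841) = 1/√0.057159 = 1/0.239079 = 4.1827.
Proper length: L₀ = γ·L = 4.1827 × 200 = 837 m.

837 m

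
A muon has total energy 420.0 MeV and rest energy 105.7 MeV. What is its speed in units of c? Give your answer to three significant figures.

0.968c

Total energy E = γmc² gives γ = 420.0/105.7 = 3.9735.
Hence β = √(1 − 1/γ²) = √(1 − 0.0633364) = √0.9366636 = 0.968.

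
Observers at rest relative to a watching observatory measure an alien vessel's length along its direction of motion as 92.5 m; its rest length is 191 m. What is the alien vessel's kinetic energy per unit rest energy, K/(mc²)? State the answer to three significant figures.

1.06

γ = L₀/L = 191/92.5 = 2.06486.
Since K = (γ−1)mc², K/(mc²) = 2.06486 − 1 = 1.06.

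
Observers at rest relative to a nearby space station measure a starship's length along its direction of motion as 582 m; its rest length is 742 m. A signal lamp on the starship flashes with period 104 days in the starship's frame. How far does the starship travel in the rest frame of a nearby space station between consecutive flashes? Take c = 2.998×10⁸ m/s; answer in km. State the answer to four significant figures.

2.130×10^12 km

From L = L₀/γ: γ = 742/582 = 1.27491.
β = √(1 − 1/γ²) = 0.62029. Lab-frame period = γτ = 1.27491×104 days = 132.59 days. Distance = βc × γτ = 0.62029 × 2.998×10⁸ m/s × 11455776 s = 2.1303×10^15 m = 2.130×10^12 km.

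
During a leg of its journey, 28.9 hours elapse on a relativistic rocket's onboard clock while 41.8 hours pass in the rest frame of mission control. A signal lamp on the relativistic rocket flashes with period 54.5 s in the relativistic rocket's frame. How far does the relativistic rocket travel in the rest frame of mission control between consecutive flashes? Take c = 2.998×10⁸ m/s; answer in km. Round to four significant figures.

1.707×10^7 km

From Δt = γΔτ: γ = 41.8/28.9 = 1.44637.
β = √(1 − 1/γ²) = 0.72249. Lab-frame period = γτ = 1.44637×54.5 s = 78.827 s. Distance = βc × γτ = 0.72249 × 2.998×10⁸ m/s × 78.827 s = 1.7074×10^10 m = 1.707×10^7 km.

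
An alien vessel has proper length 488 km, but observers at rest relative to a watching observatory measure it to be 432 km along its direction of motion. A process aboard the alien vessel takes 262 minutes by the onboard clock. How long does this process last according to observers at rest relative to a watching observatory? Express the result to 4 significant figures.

296.0 minutes

From L = L₀/γ: γ = 488/432 = 1.12963.
The same γ dilates the second interval: 1.12963 × 262 minutes = 296.0 minutes.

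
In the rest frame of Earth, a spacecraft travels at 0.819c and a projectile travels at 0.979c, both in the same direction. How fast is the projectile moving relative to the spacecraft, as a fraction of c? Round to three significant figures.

Transform to the spacecraft's frame: u' = (u − v)/(1 − uv/c²).
u' = (0.979 − 0.819)/(1 − 0.979×0.819) = 0.16/0.198199 = 0.80727.
Speed in the spacecraft's frame: 0.807c (in the same direction).

0.807c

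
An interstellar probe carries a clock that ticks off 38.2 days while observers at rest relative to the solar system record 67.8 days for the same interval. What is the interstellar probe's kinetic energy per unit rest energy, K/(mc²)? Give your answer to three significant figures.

The time-dilation ratio gives γ = 67.8/38.2 = 1.77487.
K/(mc²) = γ − 1 = 1.77487 − 1 = 0.775.

0.775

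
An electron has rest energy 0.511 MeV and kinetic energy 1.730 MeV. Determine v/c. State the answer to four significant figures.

γ = 1 + K/(mc²) = 1 + 1.730/0.511 = 4.3855.
β = √(1 − 1/γ²) = √(1 − 0.051995) = √0.948005 = 0.9737.

0.9737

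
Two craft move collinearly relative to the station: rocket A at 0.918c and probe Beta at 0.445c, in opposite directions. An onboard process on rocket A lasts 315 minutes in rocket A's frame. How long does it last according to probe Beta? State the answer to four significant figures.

1249 minutes

Transform rocket A's velocity into probe Beta's frame: (0.918 + 0.445)/(1 + 0.918·0.445) = 1.363/1.40851, so the relative speed is 0.96769c.
γ for this relative speed: γ = 1/√(1 − 0.936424) = 3.966.
Rocket A's interval is proper; time dilation gives Δt_B = γΔτ = 3.966 × 315 minutes = 1249 minutes.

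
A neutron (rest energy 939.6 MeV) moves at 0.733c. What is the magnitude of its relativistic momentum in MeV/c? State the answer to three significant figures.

1010 MeV/c

β² = 0.537289, so γ = 1/√0.462711 = 1.4701.
Momentum: p = γβ·mc = 1.4701 × 0.733 × 939.6 MeV/c = 1010 MeV/c.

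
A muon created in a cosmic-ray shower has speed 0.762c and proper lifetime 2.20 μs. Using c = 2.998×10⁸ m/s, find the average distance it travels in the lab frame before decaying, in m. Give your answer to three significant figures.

776 m

γ = 1/√(1 − β²) = 1/√(1 − 0.580644) = 1/√0.419356 = 1/0.647577 = 1.5442.
Lab-frame lifetime: Δt = γτ = 1.5442 × 2.20 μs = 3.3972 μs.
Distance: d = vΔt = 0.762 × 2.998×10⁸ m/s × 3.3972×10^-6 s = 776 m.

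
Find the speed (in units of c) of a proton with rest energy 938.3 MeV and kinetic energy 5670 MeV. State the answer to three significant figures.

0.990c

K = (γ−1)mc², so γ = 1 + 5670/938.3 = 7.0428.
Then v/c = √(1 − γ⁻²) = √(1 − 0.0201609) = √0.9798391 = 0.990.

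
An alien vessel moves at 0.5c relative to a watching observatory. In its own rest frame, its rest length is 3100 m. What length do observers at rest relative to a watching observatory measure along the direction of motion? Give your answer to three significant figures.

γ = 1/√(1 − β²) = 1/√(1 − 0.25) = 1/√0.75 = 1/0.866025 = 1.1547.
Length contraction: L = L₀/γ = 3100/1.1547 = 2680 m.

2680 m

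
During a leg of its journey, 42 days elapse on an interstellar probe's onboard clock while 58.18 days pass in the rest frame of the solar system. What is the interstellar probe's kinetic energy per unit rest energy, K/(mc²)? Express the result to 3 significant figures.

The time-dilation ratio gives γ = 58.18/42 = 1.38524.
Since K = (γ−1)mc², K/(mc²) = 1.38524 − 1 = 0.385.

0.385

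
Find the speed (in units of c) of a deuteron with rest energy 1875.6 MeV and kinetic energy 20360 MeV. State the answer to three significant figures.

γ = 1 + K/(mc²) = 1 + 20360/1875.6 = 11.855.
β = √(1 − 1/γ²) = √(1 − 0.00711536) = √0.99288464 = 0.996.

0.996c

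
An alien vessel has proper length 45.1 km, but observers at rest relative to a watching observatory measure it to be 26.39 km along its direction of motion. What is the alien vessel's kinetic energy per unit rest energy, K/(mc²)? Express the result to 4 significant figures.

0.7090

γ = L₀/L = 45.1/26.39 = 1.70898.
Since K = (γ−1)mc², K/(mc²) = 1.70898 − 1 = 0.7090.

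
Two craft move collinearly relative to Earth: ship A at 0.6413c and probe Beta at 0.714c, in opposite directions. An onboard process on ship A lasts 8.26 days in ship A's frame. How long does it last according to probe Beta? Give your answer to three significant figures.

The velocity of ship A relative to probe Beta is (0.6413 + 0.714)c / (1 + 0.6413×0.714) = 0.92963c; relative speed 0.92963c.
γ for this relative speed: γ = 1/√(1 − 0.864212) = 2.7137.
Ship A's interval is proper; time dilation gives Δt_B = γΔτ = 2.7137 × 8.26 days = 22.4 days.

22.4 days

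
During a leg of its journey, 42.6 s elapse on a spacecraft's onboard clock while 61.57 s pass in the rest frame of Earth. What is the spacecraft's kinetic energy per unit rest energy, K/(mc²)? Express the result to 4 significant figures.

From Δt = γΔτ: γ = 61.57/42.6 = 1.44531.
K/(mc²) = γ − 1 = 1.44531 − 1 = 0.4453.

0.4453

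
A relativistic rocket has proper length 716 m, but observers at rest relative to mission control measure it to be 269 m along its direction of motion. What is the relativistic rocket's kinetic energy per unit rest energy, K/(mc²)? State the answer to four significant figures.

γ = L₀/L = 716/269 = 2.66171.
K/(mc²) = γ − 1 = 2.66171 − 1 = 1.662.

1.662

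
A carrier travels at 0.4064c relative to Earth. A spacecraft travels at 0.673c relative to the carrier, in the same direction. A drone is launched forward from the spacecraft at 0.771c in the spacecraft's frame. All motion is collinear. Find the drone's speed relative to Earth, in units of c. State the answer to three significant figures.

Compose velocities in two stages. Stage 1 (into S'): u₁ = (0.771+0.673)/(1+0.771×0.673) = 0.9507.
Stage 2 (into S): u = (0.9507+0.4064)/(1+0.9507×0.4064) = 0.97889, so the speed is 0.979c.

0.979c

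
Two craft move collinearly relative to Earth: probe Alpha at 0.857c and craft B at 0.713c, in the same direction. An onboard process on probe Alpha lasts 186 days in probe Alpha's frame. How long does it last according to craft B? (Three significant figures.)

200 days

Transform probe Alpha's velocity into craft B's frame: (0.857 − 0.713)/(1 − 0.857·0.713) = 0.144/0.388959, so the relative speed is 0.37022c.
γ for this relative speed: γ = 1/√(1 − 0.137063) = 1.0765.
Probe Alpha's interval is proper; time dilation gives Δt_B = γΔτ = 1.0765 × 186 days = 200 days.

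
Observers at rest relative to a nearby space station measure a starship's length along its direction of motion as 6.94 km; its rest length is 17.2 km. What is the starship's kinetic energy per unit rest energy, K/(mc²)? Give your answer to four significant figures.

1.478

From L = L₀/γ: γ = 17.2/6.94 = 2.47839.
Since K = (γ−1)mc², K/(mc²) = 2.47839 − 1 = 1.478.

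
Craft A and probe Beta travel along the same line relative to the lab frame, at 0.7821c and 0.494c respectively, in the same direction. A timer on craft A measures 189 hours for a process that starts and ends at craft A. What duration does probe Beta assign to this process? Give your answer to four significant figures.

214.1 hours

The velocity of craft A relative to probe Beta is (0.7821 − 0.494)c / (1 − 0.7821×0.494) = 0.46949c; relative speed 0.46949c.
At |u| = 0.46949c, γ = (1 − 0.220421)^(−1/2) = 1.1326.
Craft A's interval is proper; time dilation gives Δt_B = γΔτ = 1.1326 × 189 hours = 214.1 hours.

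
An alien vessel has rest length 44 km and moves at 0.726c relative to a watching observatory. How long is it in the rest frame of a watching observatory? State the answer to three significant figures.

With β = 0.726, γ = 1/√(1 − 0.726²) = 1/√0.472924 = 1.4541.
Length contraction: L = L₀/γ = 44/1.4541 = 30.3 km.

30.3 km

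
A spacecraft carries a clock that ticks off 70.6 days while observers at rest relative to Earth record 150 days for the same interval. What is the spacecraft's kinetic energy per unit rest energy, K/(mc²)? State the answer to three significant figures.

1.12

From Δt = γΔτ: γ = 150/70.6 = 2.12465.
Since K = (γ−1)mc², K/(mc²) = 2.12465 − 1 = 1.12.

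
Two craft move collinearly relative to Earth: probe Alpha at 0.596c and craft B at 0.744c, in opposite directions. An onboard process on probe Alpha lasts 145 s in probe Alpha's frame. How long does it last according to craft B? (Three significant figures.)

390 s

Speed of probe Alpha in craft B's frame: u = (v_A + v_B)/(1 + v_A v_B/c²) = (0.596 + 0.744)/(1 + 0.596×0.744) = 1.34/1.443424 = 0.92835; |u| = 0.92835c.
At |u| = 0.92835c, γ = (1 − 0.861834)^(−1/2) = 2.6903.
The clock on probe Alpha records proper time, so craft B measures Δt = γΔτ = 2.6903 × 145 = 390 s.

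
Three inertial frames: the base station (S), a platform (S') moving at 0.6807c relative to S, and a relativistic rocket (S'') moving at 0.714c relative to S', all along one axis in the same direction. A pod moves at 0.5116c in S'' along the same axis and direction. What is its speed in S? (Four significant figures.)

Apply u = (u'+v)/(1+u'v) twice. Pod in the platform frame: (0.5116+0.714)/(1+0.5116·0.714) = 1.2256/1.3652824 = 0.89769c.
That velocity, transformed to the rest frame of the base station: (0.89769+0.6807)/(1+0.89769·0.6807) = 1.57839/1.611057583 = 0.97972c.

0.9797c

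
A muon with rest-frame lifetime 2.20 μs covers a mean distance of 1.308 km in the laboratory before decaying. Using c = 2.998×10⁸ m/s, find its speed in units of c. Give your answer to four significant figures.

Let x = d/(cτ) = 1308 m / (2.998×10⁸ m/s × 2.200×10^-6 s) = 1.9831. Since d = βγcτ, x = βγ = β/√(1−β²).
Solving: β² = x²/(1+x²) = 3.93269/4.93269 = 0.797271, so β = 0.8929.

0.8929c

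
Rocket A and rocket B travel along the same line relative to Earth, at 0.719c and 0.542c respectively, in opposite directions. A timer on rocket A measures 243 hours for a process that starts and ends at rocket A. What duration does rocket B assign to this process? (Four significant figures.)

Transform rocket A's velocity into rocket B's frame: (0.719 + 0.542)/(1 + 0.719·0.542) = 1.261/1.389698, so the relative speed is 0.90739c.
γ for this relative speed: γ = 1/√(1 − 0.823357) = 2.3793.
Rocket A's interval is proper; time dilation gives Δt_B = γΔτ = 2.3793 × 243 hours = 578.2 hours.

578.2 hours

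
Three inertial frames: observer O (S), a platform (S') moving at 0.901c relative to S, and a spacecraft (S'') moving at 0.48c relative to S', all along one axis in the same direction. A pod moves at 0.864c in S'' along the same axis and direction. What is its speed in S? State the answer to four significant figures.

Compose velocities in two stages. Stage 1 (into S'): u₁ = (0.864+0.48)/(1+0.864×0.48) = 0.95001.
Stage 2 (into S): u = (0.95001+0.901)/(1+0.95001×0.901) = 0.99733, so the speed is 0.9973c.

0.9973c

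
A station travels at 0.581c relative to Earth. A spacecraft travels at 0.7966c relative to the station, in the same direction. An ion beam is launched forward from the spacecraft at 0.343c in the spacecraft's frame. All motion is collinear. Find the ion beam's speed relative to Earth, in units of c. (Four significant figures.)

Apply u = (u'+v)/(1+u'v) twice. Ion beam in the station frame: (0.343+0.7966)/(1+0.343·0.7966) = 1.1396/1.2732338 = 0.89504c.
That velocity, transformed to the rest frame of Earth: (0.89504+0.581)/(1+0.89504·0.581) = 1.47604/1.52001824 = 0.97107c.

0.9711c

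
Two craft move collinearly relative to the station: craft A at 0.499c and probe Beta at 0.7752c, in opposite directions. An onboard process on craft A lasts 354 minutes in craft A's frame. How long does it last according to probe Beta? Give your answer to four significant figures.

Transform craft A's velocity into probe Beta's frame: (0.499 + 0.7752)/(1 + 0.499·0.7752) = 1.2742/1.3868248, so the relative speed is 0.91879c.
γ for this relative speed: γ = 1/√(1 − 0.844175) = 2.5333.
Craft A's interval is proper; time dilation gives Δt_B = γΔτ = 2.5333 × 354 minutes = 896.8 minutes.

896.8 minutes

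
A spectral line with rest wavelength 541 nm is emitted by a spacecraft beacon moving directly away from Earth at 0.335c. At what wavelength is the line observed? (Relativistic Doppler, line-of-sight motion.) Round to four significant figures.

766.5 nm

Relativistic Doppler for wavelength: λ_obs = λ_src · √((1+β)/(1−β)).
With β = 0.335: factor = √(1.335/0.665) = 1.4169.
λ_obs = 541 × 1.4169 = 766.5 nm.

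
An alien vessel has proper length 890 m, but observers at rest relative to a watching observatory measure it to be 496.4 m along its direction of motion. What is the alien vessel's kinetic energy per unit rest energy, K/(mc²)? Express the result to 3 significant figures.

0.793

γ = L₀/L = 890/496.4 = 1.79291.
Since K = (γ−1)mc², K/(mc²) = 1.79291 − 1 = 0.793.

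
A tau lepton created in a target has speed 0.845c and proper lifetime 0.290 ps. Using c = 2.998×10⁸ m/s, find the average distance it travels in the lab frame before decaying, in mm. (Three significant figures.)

Lorentz factor: γ = (1 − 0.714025)^(−1/2) = 1.87.
Lab-frame lifetime: Δt = γτ = 1.87 × 0.290 ps = 0.5423 ps.
Distance: d = vΔt = 0.845 × 2.998×10⁸ m/s × 5.4230×10^-13 s = 1.37×10^-4 m = 0.137 mm.

0.137 mm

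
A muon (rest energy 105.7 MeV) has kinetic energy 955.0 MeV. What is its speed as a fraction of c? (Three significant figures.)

0.995c

K = (γ−1)mc², so γ = 1 + 955.0/105.7 = 10.035.
Then v/c = √(1 − γ⁻²) = √(1 − 0.00993037) = √0.99006963 = 0.995.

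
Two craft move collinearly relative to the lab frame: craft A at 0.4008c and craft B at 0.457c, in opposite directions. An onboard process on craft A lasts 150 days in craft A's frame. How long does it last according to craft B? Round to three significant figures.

218 days

The velocity of craft A relative to craft B is (0.4008 + 0.457)c / (1 + 0.4008×0.457) = 0.725c; relative speed 0.725c.
γ for this relative speed: γ = 1/√(1 − 0.525625) = 1.4519.
The clock on craft A records proper time, so craft B measures Δt = γΔτ = 1.4519 × 150 = 218 days.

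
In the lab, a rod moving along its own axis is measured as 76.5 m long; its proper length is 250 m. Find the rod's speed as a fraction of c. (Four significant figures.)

0.9520c

Length contraction gives γ = L₀/L = 250/76.5 = 3.268.
β = √(1 − 1/γ²) = √0.906365 = 0.9520.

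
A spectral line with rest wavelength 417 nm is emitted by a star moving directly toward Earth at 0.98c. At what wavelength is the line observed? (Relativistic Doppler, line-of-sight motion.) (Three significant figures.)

Relativistic Doppler for wavelength: λ_obs = λ_src · √((1−β)/(1+β)).
With β = 0.98: factor = √(0.02/1.98) = 0.1005.
λ_obs = 417 × 0.1005 = 41.9 nm.

41.9 nm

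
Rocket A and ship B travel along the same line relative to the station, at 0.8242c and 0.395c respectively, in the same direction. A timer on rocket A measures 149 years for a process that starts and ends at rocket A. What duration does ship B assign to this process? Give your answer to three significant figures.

193 years

Speed of rocket A in ship B's frame: u = (v_A − v_B)/(1 − v_A v_B/c²) = (0.8242 − 0.395)/(1 − 0.8242×0.395) = 0.4292/0.674441 = 0.63638; |u| = 0.63638c.
γ for this relative speed: γ = 1/√(1 − 0.40498) = 1.2964.
Rocket A's interval is proper; time dilation gives Δt_B = γΔτ = 1.2964 × 149 years = 193 years.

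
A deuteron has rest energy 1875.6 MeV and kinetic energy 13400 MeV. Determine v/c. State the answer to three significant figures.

γ = 1 + K/(mc²) = 1 + 13400/1875.6 = 8.1444.
β = √(1 − 1/γ²) = √(1 − 0.0150759) = √0.9849241 = 0.992.

0.992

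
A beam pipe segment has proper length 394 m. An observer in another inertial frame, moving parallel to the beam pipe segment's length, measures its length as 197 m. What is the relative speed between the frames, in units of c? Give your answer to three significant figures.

0.866c

Length contraction gives γ = L₀/L = 394/197 = 2.
β = √(1 − 1/γ²) = √0.75 = 0.866.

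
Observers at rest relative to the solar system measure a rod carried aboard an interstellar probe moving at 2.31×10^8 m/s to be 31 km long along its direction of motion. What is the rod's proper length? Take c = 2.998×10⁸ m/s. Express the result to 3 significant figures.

β = v/c = (2.31×10^8 m/s)/(2.998×10⁸ m/s) = 0.770514.
With β = 0.770514, γ = 1/√(1 − 0.770514²) = 1/√0.4063082 = 1.5688.
Proper length: L₀ = γ·L = 1.5688 × 31 = 48.6 km.

48.6 km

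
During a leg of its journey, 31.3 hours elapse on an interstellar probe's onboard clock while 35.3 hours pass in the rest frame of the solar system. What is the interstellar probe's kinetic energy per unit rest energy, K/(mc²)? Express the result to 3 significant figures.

0.128

The time-dilation ratio gives γ = 35.3/31.3 = 1.1278.
K/(mc²) = γ − 1 = 1.1278 − 1 = 0.128.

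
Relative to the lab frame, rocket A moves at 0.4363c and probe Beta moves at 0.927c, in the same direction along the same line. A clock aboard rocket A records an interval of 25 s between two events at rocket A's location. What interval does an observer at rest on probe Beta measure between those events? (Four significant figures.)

Speed of rocket A in probe Beta's frame: u = (v_A − v_B)/(1 − v_A v_B/c²) = (0.4363 − 0.927)/(1 − 0.4363×0.927) = −0.4907/0.5955499 = −0.82394; |u| = 0.82394c.
γ for this relative speed: γ = 1/√(1 − 0.678877) = 1.7647.
Rocket A's interval is proper; time dilation gives Δt_B = γΔτ = 1.7647 × 25 s = 44.12 s.

44.12 s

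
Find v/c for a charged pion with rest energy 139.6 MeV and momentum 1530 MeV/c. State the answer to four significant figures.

βγ = pc/(mc²) = 1530/139.6 = 10.96.
Since γ² = 1 + (βγ)² = 121.122, γ = √121.122 = 11.0055, and β = (βγ)/γ = 10.96/11.0055 = 0.9959.

0.9959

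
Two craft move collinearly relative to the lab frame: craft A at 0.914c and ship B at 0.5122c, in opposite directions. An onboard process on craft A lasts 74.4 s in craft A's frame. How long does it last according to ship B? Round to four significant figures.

Transform craft A's velocity into ship B's frame: (0.914 + 0.5122)/(1 + 0.914·0.5122) = 1.4262/1.4681508, so the relative speed is 0.97143c.
At |u| = 0.97143c, γ = (1 − 0.943676)^(−1/2) = 4.2136.
Craft A's interval is proper; time dilation gives Δt_B = γΔτ = 4.2136 × 74.4 s = 313.5 s.

313.5 s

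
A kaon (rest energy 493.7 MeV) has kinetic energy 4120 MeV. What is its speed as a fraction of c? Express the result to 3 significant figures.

0.994c

K = (γ−1)mc², so γ = 1 + 4120/493.7 = 9.3451.
Then v/c = √(1 − γ⁻²) = √(1 − 0.0114507) = √0.9885493 = 0.994.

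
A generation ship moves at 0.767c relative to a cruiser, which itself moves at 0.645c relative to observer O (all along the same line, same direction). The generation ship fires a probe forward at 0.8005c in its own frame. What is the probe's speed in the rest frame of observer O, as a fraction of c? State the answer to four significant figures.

First combine the probe and generation ship (S''→S'): u₁ = (0.8005 + 0.767)/(1 + 0.8005×0.767) = 1.5675/1.6139835 = 0.9712.
Then combine with the cruiser (S'→S): u = (0.9712 + 0.645)/(1 + 0.9712×0.645) = 1.6162/1.626424 = 0.99371.

0.9937c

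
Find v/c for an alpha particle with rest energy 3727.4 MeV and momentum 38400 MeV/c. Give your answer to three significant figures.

0.995

βγ = pc/(mc²) = 38400/3727.4 = 10.302.
Since γ² = 1 + (βγ)² = 107.131, γ = √107.131 = 10.3504, and β = (βγ)/γ = 10.302/10.3504 = 0.995.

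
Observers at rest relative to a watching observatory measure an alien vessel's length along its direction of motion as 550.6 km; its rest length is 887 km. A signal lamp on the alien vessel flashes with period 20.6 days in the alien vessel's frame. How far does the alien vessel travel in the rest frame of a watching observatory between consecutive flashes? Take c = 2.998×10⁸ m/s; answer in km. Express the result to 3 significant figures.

6.74×10^11 km

From L = L₀/γ: γ = 887/550.6 = 1.61097.
β = √(1 − 1/γ²) = 0.78401. Lab-frame period = γτ = 1.61097×20.6 days = 33.186 days. Distance = βc × γτ = 0.78401 × 2.998×10⁸ m/s × 2867270.4 s = 6.7394×10^14 m = 6.74×10^11 km.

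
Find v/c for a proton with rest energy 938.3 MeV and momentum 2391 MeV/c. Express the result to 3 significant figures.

pc/(mc²) = 2391/938.3 = 2.5482 = βγ = β/√(1−β²).
So β² = x²/(1 + x²) with x = 2.5482: x² = 6.49332, β² = 6.49332/7.49332 = 0.866548, β = 0.931.

0.931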